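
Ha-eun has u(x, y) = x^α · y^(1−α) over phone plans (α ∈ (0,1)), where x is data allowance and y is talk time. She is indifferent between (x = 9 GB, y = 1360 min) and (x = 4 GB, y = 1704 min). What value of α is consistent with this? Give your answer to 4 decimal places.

Set the two utilities equal: 9^α·1360^(1−α) = 4^α·1704^(1−α).
Taking logs: α·ln 9 + (1−α)·ln 1360 = α·ln 4 + (1−α)·ln 1704, i.e. α·0.8109302 = (1−α)·0.2254937.
Thus α·(1.0364239) = 0.2254937, so α = 0.2254937/1.0364239 ≈ 0.2176.

α ≈ 0.2176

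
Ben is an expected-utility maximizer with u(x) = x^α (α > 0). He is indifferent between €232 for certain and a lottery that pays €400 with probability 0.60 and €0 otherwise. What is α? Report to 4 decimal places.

α ≈ 0.9378

EU(lottery) = 0.60·400^α + 0.40·0 = 0.60·400^α.
Equating: 232^α = 0.60·400^α, i.e. 0.5800^α = 0.60.
α = ln(0.60) / ln(232/400) = -0.5108256/-0.5447272 ≈ 0.9378.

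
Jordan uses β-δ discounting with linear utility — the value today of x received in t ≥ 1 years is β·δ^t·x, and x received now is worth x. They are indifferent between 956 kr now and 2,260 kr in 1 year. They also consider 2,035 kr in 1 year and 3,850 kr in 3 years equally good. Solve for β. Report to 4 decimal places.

β ≈ 0.5818

Both payoffs in the second observation are in the future, so β drops out: δ^1·2035 = δ^3·3850 ⇒ δ^2 = 2035/3850 = 0.52857, so δ = 0.72703.
The first indifference: 956 = β·δ·2260, so β = 956/(δ·2260) = 956/(0.72703·2260) ≈ 0.5818.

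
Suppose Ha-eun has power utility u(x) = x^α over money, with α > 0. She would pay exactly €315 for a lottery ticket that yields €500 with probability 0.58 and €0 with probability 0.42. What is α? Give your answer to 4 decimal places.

The lottery's expected utility is 0.58·u(500) + 0.42·u(0) = 0.58·500^α (since u(0) = 0 for α > 0).
Setting u(315) equal to that: 315^α = 0.58·500^α ⇒ (315/500)^α = 0.58.
Taking logs: α·ln(315/500) = ln(0.58), so α = -0.5447272 / -0.4620355 ≈ 1.1790.

α ≈ 1.1790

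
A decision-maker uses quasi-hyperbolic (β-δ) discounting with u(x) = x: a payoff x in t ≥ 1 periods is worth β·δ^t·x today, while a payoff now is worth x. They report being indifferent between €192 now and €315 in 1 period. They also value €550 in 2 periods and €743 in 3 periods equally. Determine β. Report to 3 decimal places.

From the later pair, β·δ^2·550 = β·δ^3·743; dividing through, δ = 550/743 = 0.74024.
The first indifference: 192 = β·δ·315, so β = 192/(δ·315) = 192/(0.74024·315) ≈ 0.823.

β ≈ 0.823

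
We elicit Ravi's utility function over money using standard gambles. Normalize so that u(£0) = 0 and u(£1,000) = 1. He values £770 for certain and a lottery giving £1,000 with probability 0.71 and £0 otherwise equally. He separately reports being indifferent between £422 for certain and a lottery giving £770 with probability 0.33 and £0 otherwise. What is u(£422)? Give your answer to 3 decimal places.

From the first indifference, u(£770) = 0.71·u(£1,000) + 0.29·u(£0) = 0.71·1 + 0.29·0 = 0.71.
Chaining: u(£422) = 0.33·0.71 + 0.67·0.00 = 0.2343.

0.234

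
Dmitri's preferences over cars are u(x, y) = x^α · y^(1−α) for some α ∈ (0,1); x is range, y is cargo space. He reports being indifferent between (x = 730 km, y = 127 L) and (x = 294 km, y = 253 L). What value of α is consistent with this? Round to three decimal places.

Indifference: 730^α · 127^(1−α) = 294^α · 253^(1−α).
Rearrange to (730/294)^α = (253/127)^(1−α) and take logs: α·0.909465 = (1−α)·0.689202.
Thus α·(1.598667) = 0.689202, so α = 0.689202/1.598667 ≈ 0.431.

α ≈ 0.431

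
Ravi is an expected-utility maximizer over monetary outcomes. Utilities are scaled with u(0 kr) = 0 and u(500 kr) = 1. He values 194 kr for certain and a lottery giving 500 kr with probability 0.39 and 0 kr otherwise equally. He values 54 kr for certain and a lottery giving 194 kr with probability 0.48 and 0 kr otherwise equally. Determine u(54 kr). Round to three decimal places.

From the first indifference, u(194 kr) = 0.39·u(500 kr) + 0.61·u(0 kr) = 0.39·1 + 0.61·0 = 0.39.
The second indifference gives u(54 kr) = 0.48·u(194 kr) + 0.52·u(0 kr) = 0.48·0.39 + 0.52·0.00 = 0.1872.

0.187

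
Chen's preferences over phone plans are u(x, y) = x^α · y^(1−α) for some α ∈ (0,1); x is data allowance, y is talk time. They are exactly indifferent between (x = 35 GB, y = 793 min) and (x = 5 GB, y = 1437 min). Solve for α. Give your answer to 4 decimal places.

α ≈ 0.2340

The Cobb–Douglas utilities coincide, so 35^α·793^(1−α) = 5^α·1437^(1−α).
Rearrange to (35/5)^α = (1437/793)^(1−α) and take logs: α·1.9459101 = (1−α)·0.5944897.
With A = 1.9459101 and B = 0.5944897: α·A = (1−α)·B, so α = B/(A+B) = 0.5944897/2.5403998 ≈ 0.2340.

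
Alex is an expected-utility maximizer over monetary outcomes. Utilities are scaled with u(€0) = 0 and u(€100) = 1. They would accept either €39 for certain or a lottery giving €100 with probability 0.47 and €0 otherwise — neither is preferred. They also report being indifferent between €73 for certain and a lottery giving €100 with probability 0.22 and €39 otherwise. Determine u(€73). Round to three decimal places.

0.587

From the first indifference, u(€39) = 0.47·u(€100) + 0.53·u(€0) = 0.47·1 + 0.53·0 = 0.47.
Chaining: u(€73) = 0.22·1.00 + 0.78·0.47 = 0.5866.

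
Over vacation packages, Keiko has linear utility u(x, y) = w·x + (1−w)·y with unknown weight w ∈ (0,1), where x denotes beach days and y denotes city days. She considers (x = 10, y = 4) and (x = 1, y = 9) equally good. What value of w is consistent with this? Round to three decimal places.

w = 0.357

u(10,4) = u(1,9) means w·10 + (1−w)·4 = w·1 + (1−w)·9.
Collecting terms: w·9 = (1−w)·5.
Hence w = 5/(9+5) = 5/14 = 0.357.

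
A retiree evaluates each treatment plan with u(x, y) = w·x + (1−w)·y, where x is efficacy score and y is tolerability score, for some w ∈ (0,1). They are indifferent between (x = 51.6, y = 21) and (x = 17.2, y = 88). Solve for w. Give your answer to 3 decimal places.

w = 0.661

Indifference: w·51.6 + (1−w)·21 = w·17.2 + (1−w)·88.
Rearranging, 34.4·w − 67·(1−w) = 0.
The marginal rate of substitution is 67/34.4, so w = 67/(34.4+67) = 0.661.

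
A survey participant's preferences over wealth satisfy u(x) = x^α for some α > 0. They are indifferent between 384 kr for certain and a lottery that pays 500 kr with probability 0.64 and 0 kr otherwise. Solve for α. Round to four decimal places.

α ≈ 1.6907

EU(lottery) = 0.64·500^α + 0.36·0 = 0.64·500^α.
Setting u(384) equal to that: 384^α = 0.64·500^α ⇒ (384/500)^α = 0.64.
α = ln(0.64) / ln(384/500) = -0.4462871/-0.2639655 ≈ 1.6907.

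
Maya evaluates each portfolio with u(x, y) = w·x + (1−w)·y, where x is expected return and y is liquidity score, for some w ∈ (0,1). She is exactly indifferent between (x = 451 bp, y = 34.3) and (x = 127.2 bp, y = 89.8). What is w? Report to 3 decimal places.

Equating utilities: w·451 + (1−w)·34.3 = w·127.2 + (1−w)·89.8.
Collecting terms: w·323.8 = (1−w)·55.5.
So w/(1−w) = 55.5/323.8 = 0.1714, giving w = 55.5/(323.8+55.5) = 0.146.

w = 0.146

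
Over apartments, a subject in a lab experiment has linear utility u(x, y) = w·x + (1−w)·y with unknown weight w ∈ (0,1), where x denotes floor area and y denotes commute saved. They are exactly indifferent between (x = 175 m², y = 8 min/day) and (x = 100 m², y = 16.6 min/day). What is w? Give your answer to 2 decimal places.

Indifference: w·175 + (1−w)·8 = w·100 + (1−w)·16.6.
Collecting terms: w·75 = (1−w)·8.6.
So w/(1−w) = 8.6/75 = 0.1147, giving w = 8.6/(75+8.6) = 0.10.

w = 0.10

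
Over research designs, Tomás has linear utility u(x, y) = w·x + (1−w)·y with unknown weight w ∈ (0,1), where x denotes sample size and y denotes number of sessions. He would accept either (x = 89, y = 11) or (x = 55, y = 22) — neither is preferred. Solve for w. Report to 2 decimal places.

u(89,11) = u(55,22) means w·89 + (1−w)·11 = w·55 + (1−w)·22.
Collecting terms: w·34 = (1−w)·11.
So w/(1−w) = 11/34 = 0.3235, giving w = 11/(34+11) = 0.24.

w = 0.24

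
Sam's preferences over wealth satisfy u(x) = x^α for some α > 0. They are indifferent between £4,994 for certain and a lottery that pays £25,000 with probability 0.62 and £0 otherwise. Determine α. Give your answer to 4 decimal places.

α ≈ 0.2968

Since u(0) = 0, the lottery's EU is 0.62·25000^α.
Equating: 4994^α = 0.62·25000^α, i.e. 0.1998^α = 0.62.
Take logs: α = ln 0.62 / ln(4994/25000) ≈ 0.296799.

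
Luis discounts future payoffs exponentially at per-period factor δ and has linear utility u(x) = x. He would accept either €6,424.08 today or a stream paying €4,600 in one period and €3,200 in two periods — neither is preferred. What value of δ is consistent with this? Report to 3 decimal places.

Present value of the stream is 4600·δ + 3200·δ². Indifference gives 4600δ + 3200δ² = 6424.08.
So 3200δ² + 4600δ − 6424.08 = 0.
δ = (−4600 + √(4600² + 4·3200·6424.08)) / (2·3200) = (−4600 + √103388224.00) / 6400 ≈ 0.870.

δ ≈ 0.870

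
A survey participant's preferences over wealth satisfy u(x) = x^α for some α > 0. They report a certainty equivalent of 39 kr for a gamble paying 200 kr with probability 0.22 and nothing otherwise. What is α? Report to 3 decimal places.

Since u(0) = 0, the lottery's EU is 0.22·200^α.
Setting u(39) equal to that: 39^α = 0.22·200^α ⇒ (39/200)^α = 0.22.
Take logs: α = ln 0.22 / ln(39/200) ≈ 0.92621.

α ≈ 0.926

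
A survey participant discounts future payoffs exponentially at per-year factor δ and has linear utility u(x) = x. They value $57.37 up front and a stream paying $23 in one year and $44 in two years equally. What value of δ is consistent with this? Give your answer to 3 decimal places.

Present value of the stream is 23·δ + 44·δ². Indifference gives 23δ + 44δ² = 57.37.
So 44δ² + 23δ − 57.37 = 0.
The positive root is δ = [−23 + √(23² + 4·44·57.37)] / (2·44) = (−23 + 103.083)/88 ≈ 0.910.

δ ≈ 0.910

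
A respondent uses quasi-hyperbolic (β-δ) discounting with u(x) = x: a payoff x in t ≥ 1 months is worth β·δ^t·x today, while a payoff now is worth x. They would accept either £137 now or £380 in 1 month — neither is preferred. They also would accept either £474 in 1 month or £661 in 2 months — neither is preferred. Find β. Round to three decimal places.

β ≈ 0.503

The second indifference involves only future payoffs, so β cancels: β·δ^1·474 = β·δ^2·661, giving δ = 474/661 = 0.71710.
Substituting δ into 137 = β·δ·380: β = 137/(272.496) ≈ 0.503.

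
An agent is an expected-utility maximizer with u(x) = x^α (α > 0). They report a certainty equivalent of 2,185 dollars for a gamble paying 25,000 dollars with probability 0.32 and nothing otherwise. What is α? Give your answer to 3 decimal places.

α ≈ 0.468

The lottery's expected utility is 0.32·u(25000) + 0.68·u(0) = 0.32·25000^α (since u(0) = 0 for α > 0).
Setting u(2185) equal to that: 2185^α = 0.32·25000^α ⇒ (2185/25000)^α = 0.32.
Take logs: α = ln 0.32 / ln(2185/25000) ≈ 0.46751.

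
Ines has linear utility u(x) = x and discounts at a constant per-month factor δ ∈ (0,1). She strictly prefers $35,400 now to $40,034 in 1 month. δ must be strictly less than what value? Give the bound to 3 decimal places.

δ < 0.884

The preference means 35400 > δ·40034.
So δ < 35400/40034 = 0.88425.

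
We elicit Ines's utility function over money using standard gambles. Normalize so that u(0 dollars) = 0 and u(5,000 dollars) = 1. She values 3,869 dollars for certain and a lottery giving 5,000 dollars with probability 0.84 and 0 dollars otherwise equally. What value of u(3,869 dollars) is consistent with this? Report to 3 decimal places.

The indifference gives u(3,869 dollars) = 0.84·u(5,000 dollars) + 0.16·u(0 dollars) = 0.84·1 + 0.16·0 = 0.84.

0.840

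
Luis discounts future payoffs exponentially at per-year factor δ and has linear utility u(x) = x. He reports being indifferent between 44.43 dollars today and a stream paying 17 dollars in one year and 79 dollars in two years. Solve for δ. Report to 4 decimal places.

δ ≈ 0.6500

Equating present values: 44.43 = 17δ + 79δ².
So 79δ² + 17δ − 44.43 = 0.
The positive root is δ = [−17 + √(17² + 4·79·44.43)] / (2·79) = (−17 + 119.703)/158 ≈ 0.6500.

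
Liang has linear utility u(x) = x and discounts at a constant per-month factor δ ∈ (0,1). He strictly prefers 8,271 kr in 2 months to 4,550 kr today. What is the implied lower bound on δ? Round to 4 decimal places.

δ > 0.7417

Under u(x) = x this choice says 4550 < δ^2·8271.
So δ^2 > 4550/8271 = 0.55011; taking the square root of both positive sides preserves the inequality.
δ > (4550/8271)^(1/2) ≈ 0.7417.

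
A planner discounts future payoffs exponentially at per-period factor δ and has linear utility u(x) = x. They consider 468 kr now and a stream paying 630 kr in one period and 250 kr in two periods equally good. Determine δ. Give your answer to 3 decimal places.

δ ≈ 0.600

Present value of the stream is 630·δ + 250·δ². Indifference gives 630δ + 250δ² = 468.
That is, 250δ² + 630δ − 468 = 0, a quadratic in δ.
By the quadratic formula (taking the positive root), δ = (−630 + √864900.00) / 500 ≈ 0.600.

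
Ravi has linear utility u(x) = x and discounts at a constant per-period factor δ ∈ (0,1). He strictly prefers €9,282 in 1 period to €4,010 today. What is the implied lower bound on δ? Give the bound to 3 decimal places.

δ > 0.432

The preference means 4010 < δ·9282.
So δ > 4010/9282 = 0.43202.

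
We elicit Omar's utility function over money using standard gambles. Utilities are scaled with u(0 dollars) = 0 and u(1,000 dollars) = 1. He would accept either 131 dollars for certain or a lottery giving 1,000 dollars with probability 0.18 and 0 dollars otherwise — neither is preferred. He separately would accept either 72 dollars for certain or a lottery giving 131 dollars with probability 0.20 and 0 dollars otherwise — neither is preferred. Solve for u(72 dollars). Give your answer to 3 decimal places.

0.036

From the first indifference, u(131 dollars) = 0.18·u(1,000 dollars) + 0.82·u(0 dollars) = 0.18·1 + 0.82·0 = 0.18.
The second indifference gives u(72 dollars) = 0.20·u(131 dollars) + 0.80·u(0 dollars) = 0.20·0.18 + 0.80·0.00 = 0.0360.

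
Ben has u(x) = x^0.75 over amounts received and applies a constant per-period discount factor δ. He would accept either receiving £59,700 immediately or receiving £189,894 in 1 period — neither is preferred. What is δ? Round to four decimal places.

The payoff in 1 period is discounted by δ, so u(59700) = δ·u(189894) and δ = u(59700)/u(189894).
With u(x) = x^0.75: δ = 59700^0.75/189894^0.75 = (59700/189894)^0.75 = 0.41985.

δ ≈ 0.4199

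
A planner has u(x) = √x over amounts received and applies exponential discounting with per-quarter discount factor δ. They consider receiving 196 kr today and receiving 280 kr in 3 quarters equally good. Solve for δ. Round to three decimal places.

Equating discounted utilities: u(196) = δ^3·u(280) ⇒ δ^3 = u(196)/u(280).
With u(x) = √x: δ^3 = √196/√280 = √(196/280) = 0.83666.
So δ = 0.83666^(1/3) ≈ 0.942.

δ ≈ 0.942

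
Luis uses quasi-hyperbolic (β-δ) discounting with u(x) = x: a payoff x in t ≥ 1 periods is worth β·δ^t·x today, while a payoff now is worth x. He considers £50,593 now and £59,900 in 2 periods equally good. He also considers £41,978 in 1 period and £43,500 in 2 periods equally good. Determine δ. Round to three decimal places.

Both payoffs in the second observation are in the future, so β drops out: δ^1·41978 = δ^2·43500 ⇒ δ = 41978/43500 = 0.96501.

δ ≈ 0.965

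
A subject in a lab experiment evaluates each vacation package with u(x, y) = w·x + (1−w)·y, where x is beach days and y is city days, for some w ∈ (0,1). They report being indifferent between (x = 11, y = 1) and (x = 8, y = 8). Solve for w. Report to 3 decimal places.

w = 0.700

Equating utilities: w·11 + (1−w)·1 = w·8 + (1−w)·8.
w·(11−8) = (1−w)·(8−1), i.e. w·3 = (1−w)·7.
Hence w = 7/(3+7) = 7/10 = 0.700.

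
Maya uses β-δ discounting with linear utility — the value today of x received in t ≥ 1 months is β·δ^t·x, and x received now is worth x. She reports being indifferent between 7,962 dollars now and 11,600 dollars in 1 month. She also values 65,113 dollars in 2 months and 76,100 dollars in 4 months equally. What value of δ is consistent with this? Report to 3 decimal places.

δ ≈ 0.925

Both payoffs in the second observation are in the future, so β drops out: δ^2·65113 = δ^4·76100 ⇒ δ^2 = 65113/76100 = 0.85562, so δ = 0.92500.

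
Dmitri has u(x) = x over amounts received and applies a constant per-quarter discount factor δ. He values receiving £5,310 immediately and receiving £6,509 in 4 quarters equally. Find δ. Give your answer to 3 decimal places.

Equating discounted utilities: u(5310) = δ^4·u(6509) ⇒ δ^4 = u(5310)/u(6509).
With u(x) = x: δ^4 = 5310/6509 = 0.81579.
Taking the 4th root: δ = 0.81579^(1/4) ≈ 0.950.

δ ≈ 0.950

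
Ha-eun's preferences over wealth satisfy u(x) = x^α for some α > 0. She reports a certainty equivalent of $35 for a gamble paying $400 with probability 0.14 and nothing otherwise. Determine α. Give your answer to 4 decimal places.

α ≈ 0.8071

EU(lottery) = 0.14·400^α + 0.86·0 = 0.14·400^α.
Indifference: 35^α = 0.14·400^α, so (35/400)^α = 0.14.
Take logs: α = ln 0.14 / ln(35/400) ≈ 0.807068.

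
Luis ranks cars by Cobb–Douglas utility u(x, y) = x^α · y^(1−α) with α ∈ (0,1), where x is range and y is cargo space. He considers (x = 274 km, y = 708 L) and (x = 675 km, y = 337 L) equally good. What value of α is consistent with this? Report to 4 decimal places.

The Cobb–Douglas utilities coincide, so 274^α·708^(1−α) = 675^α·337^(1−α).
Taking logs: α·ln 274 + (1−α)·ln 708 = α·ln 675 + (1−α)·ln 337, i.e. α·-0.9015846 = (1−α)·-0.7423612.
With A = -0.9015846 and B = -0.7423612: α·A = (1−α)·B, so α = B/(A+B) = -0.7423612/-1.6439458 ≈ 0.4516.

α ≈ 0.4516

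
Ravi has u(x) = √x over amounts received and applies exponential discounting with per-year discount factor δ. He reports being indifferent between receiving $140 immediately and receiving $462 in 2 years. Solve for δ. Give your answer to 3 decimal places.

Indifference means u(140) = δ^2 · u(462), so δ^2 = u(140)/u(462).
With u(x) = √x: δ^2 = √140/√462 = √(140/462) = 0.55048.
So δ = 0.55048^(1/2) ≈ 0.742.

δ ≈ 0.742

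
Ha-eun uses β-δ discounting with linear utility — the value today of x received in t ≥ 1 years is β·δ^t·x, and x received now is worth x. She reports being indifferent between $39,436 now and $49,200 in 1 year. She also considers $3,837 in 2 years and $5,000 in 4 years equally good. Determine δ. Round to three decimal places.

δ ≈ 0.876

The second indifference involves only future payoffs, so β cancels: β·δ^2·3837 = β·δ^4·5000, giving δ^2 = 3837/5000 = 0.76740, so δ = 0.87601.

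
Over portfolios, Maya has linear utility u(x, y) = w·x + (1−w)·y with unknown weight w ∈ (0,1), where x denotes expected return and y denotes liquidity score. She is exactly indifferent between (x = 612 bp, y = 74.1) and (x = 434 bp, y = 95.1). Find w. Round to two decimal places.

w = 0.11

u(612,74.1) = u(434,95.1) means w·612 + (1−w)·74.1 = w·434 + (1−w)·95.1.
Rearranging, 178·w − 21·(1−w) = 0.
So w/(1−w) = 21/178 = 0.1180, giving w = 21/(178+21) = 0.11.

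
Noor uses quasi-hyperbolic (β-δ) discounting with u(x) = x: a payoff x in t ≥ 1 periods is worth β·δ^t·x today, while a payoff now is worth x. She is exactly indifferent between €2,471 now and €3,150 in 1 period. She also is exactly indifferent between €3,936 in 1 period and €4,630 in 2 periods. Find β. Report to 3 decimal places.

The second indifference involves only future payoffs, so β cancels: β·δ^1·3936 = β·δ^2·4630, giving δ = 3936/4630 = 0.85011.
Now use the now-vs-future pair: 2471 = β·δ·3150 gives β = 2471/(0.85011·3150) ≈ 0.923.

β ≈ 0.923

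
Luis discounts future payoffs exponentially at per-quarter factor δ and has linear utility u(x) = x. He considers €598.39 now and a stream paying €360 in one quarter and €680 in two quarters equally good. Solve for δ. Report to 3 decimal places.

Present value of the stream is 360·δ + 680·δ². Indifference gives 360δ + 680δ² = 598.39.
That is, 680δ² + 360δ − 598.39 = 0, a quadratic in δ.
By the quadratic formula (taking the positive root), δ = (−360 + √1757220.80) / 1360 ≈ 0.710.

δ ≈ 0.710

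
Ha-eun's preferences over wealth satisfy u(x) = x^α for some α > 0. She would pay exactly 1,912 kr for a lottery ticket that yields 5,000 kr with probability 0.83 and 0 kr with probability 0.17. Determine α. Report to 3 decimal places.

EU(lottery) = 0.83·5000^α + 0.17·0 = 0.83·5000^α.
Equating: 1912^α = 0.83·5000^α, i.e. 0.3824^α = 0.83.
Taking logs: α·ln(1912/5000) = ln(0.83), so α = -0.186330 / -0.961288 ≈ 0.194.

α ≈ 0.194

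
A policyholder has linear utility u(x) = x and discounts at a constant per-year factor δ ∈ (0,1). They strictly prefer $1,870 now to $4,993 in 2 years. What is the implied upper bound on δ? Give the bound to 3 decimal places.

δ < 0.612

The preference means 1870 > δ^2·4993.
Hence δ^2 < 1870/4993 = 0.37452, and x ↦ x^(1/2) is increasing on (0,∞).
δ < (1870/4993)^(1/2) ≈ 0.612.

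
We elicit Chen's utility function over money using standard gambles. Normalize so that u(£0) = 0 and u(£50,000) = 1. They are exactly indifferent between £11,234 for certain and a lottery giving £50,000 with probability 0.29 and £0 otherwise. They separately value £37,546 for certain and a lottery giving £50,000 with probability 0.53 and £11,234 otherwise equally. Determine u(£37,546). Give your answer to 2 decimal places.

First, u(£11,234) = 0.29·u(£50,000) + 0.71·u(£0) = 0.29.
Chaining: u(£37,546) = 0.53·1.00 + 0.47·0.29 = 0.6663.

0.67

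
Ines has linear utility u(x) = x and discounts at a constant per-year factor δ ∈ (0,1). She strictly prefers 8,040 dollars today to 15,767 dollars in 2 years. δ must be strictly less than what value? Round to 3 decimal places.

Comparing present values: 8040 > δ^2·15767.
Dividing by 15767: δ^2 < 0.50993. Both sides are positive, so the square root keeps the direction.
δ < (8040/15767)^(1/2) ≈ 0.714.

δ < 0.714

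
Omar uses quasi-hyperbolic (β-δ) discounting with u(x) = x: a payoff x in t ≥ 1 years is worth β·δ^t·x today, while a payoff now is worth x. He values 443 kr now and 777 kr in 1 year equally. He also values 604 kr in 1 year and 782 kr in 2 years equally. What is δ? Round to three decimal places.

The second indifference involves only future payoffs, so β cancels: β·δ^1·604 = β·δ^2·782, giving δ = 604/782 = 0.77238.

δ ≈ 0.772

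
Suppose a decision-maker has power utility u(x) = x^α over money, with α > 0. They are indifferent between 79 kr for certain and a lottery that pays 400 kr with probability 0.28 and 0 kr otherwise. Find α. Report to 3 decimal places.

α ≈ 0.785

The lottery's expected utility is 0.28·u(400) + 0.72·u(0) = 0.28·400^α (since u(0) = 0 for α > 0).
Equating: 79^α = 0.28·400^α, i.e. 0.1975^α = 0.28.
Take logs: α = ln 0.28 / ln(79/400) ≈ 0.78480.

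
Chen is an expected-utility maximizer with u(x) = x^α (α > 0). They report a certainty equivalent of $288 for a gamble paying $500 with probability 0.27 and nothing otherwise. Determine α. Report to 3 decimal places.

α ≈ 2.373

EU(lottery) = 0.27·500^α + 0.73·0 = 0.27·500^α.
Equating: 288^α = 0.27·500^α, i.e. 0.5760^α = 0.27.
α = ln(0.27) / ln(288/500) = -1.309333/-0.551648 ≈ 2.373.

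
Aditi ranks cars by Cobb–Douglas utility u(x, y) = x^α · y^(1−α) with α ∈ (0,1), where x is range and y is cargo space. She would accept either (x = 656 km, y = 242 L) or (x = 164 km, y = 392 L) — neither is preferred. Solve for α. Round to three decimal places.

α ≈ 0.258

The Cobb–Douglas utilities coincide, so 656^α·242^(1−α) = 164^α·392^(1−α).
(656/164)^α = (392/242)^(1−α); take logs: α·ln(656/164) = (1−α)·ln(392/242), i.e. α·1.386294 = (1−α)·0.482324.
With A = 1.386294 and B = 0.482324: α·A = (1−α)·B, so α = B/(A+B) = 0.482324/1.868618 ≈ 0.258.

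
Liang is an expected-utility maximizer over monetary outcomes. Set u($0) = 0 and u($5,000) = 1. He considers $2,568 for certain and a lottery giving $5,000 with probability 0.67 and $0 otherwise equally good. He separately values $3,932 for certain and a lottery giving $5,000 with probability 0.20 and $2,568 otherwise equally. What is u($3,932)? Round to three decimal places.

The first gamble pins u($2,568): it must equal 0.67·1 + 0.33·0 = 0.67.
Then u($3,932) = 0.20·u($5,000) + 0.80·u($2,568) = 0.20·1.00 + 0.80·0.67 = 0.7360.

0.736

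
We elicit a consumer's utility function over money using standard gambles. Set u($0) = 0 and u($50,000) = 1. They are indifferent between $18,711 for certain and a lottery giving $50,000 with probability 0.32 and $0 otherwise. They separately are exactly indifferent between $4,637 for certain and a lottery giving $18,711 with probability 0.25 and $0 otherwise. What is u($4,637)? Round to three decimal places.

0.080

From the first indifference, u($18,711) = 0.32·u($50,000) + 0.68·u($0) = 0.32·1 + 0.68·0 = 0.32.
Chaining: u($4,637) = 0.25·0.32 + 0.75·0.00 = 0.0800.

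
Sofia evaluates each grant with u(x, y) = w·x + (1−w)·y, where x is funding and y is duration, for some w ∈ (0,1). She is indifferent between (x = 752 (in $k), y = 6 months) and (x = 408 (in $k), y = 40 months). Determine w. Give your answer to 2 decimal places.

u(752,6) = u(408,40) means w·752 + (1−w)·6 = w·408 + (1−w)·40.
w·(752−408) = (1−w)·(40−6), i.e. w·344 = (1−w)·34.
The marginal rate of substitution is 34/344, so w = 34/(344+34) = 0.09.

w = 0.09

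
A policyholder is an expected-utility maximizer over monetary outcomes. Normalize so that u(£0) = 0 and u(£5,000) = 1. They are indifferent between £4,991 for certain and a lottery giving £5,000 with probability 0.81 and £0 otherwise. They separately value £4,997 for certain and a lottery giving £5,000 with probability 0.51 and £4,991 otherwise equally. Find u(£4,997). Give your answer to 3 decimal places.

The first gamble pins u(£4,991): it must equal 0.81·1 + 0.19·0 = 0.81.
The second indifference gives u(£4,997) = 0.51·u(£5,000) + 0.49·u(£4,991) = 0.51·1.00 + 0.49·0.81 = 0.9069.

0.907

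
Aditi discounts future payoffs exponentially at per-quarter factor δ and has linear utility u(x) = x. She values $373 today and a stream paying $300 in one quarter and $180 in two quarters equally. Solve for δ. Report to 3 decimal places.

δ ≈ 0.830

Equating present values: 373 = 300δ + 180δ².
So 180δ² + 300δ − 373 = 0.
By the quadratic formula (taking the positive root), δ = (−300 + √358560.00) / 360 ≈ 0.830.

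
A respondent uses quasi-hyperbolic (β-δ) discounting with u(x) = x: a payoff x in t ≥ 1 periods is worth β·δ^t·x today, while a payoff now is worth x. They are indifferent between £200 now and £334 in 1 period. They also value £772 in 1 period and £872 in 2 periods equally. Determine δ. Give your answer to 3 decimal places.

δ ≈ 0.885

Both payoffs in the second observation are in the future, so β drops out: δ^1·772 = δ^2·872 ⇒ δ = 772/872 = 0.88532.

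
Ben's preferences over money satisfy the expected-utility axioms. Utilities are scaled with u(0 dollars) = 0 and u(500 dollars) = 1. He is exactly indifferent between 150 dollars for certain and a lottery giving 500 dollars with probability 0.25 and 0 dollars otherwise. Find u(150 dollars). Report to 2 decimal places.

0.25

By the standard-gamble method, u(150 dollars) is just the indifference probability on the best outcome: 0.25.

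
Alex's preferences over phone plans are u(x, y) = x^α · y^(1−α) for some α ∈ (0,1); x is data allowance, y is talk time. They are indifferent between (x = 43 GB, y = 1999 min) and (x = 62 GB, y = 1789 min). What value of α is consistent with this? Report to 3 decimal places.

Set the two utilities equal: 43^α·1999^(1−α) = 62^α·1789^(1−α).
Taking logs: α·ln 43 + (1−α)·ln 1999 = α·ln 62 + (1−α)·ln 1789, i.e. α·-0.365934 = (1−α)·-0.110990.
With A = -0.365934 and B = -0.110990: α·A = (1−α)·B, so α = B/(A+B) = -0.110990/-0.476924 ≈ 0.233.

α ≈ 0.233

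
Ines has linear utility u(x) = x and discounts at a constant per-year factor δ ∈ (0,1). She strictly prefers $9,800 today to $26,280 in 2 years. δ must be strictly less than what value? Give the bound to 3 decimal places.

δ < 0.611

Under u(x) = x this choice says 9800 > δ^2·26280.
Hence δ^2 < 9800/26280 = 0.37291, and x ↦ x^(1/2) is increasing on (0,∞).
δ < 0.37291^(1/2) = 0.611.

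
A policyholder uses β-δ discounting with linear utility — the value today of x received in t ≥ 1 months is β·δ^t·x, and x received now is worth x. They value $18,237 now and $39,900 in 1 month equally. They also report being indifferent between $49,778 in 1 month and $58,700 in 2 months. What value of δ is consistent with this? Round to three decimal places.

δ ≈ 0.848

The second indifference involves only future payoffs, so β cancels: β·δ^1·49778 = β·δ^2·58700, giving δ = 49778/58700 = 0.84801.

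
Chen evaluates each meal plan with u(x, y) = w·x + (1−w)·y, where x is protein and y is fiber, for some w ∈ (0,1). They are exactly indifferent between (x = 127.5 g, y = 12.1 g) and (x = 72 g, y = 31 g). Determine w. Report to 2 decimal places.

w = 0.25

Indifference: w·127.5 + (1−w)·12.1 = w·72 + (1−w)·31.
Collecting terms: w·55.5 = (1−w)·18.9.
The marginal rate of substitution is 18.9/55.5, so w = 18.9/(55.5+18.9) = 0.25.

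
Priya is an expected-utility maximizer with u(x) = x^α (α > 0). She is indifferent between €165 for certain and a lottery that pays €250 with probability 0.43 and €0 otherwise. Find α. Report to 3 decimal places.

EU(lottery) = 0.43·250^α + 0.57·0 = 0.43·250^α.
Indifference: 165^α = 0.43·250^α, so (165/250)^α = 0.43.
Take logs: α = ln 0.43 / ln(165/250) ≈ 2.03114.

α ≈ 2.031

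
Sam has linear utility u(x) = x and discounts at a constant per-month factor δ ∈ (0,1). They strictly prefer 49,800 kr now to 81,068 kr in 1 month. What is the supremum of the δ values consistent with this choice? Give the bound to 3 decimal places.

δ < 0.614

The preference means 49800 > δ·81068.
Dividing through by 81068 gives δ < 0.61430.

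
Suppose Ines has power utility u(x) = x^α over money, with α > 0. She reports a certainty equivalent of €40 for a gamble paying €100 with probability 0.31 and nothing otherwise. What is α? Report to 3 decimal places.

Since u(0) = 0, the lottery's EU is 0.31·100^α.
Setting u(40) equal to that: 40^α = 0.31·100^α ⇒ (40/100)^α = 0.31.
Taking logs: α·ln(40/100) = ln(0.31), so α = -1.171183 / -0.916291 ≈ 1.278.

α ≈ 1.278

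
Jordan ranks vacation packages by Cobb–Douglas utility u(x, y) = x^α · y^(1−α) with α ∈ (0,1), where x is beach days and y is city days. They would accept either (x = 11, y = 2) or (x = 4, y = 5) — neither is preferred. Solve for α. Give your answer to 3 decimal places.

The Cobb–Douglas utilities coincide, so 11^α·2^(1−α) = 4^α·5^(1−α).
Taking logs: α·ln 11 + (1−α)·ln 2 = α·ln 4 + (1−α)·ln 5, i.e. α·1.011601 = (1−α)·0.916291.
So α/(1−α) = (0.916291)/(1.011601) = 0.905783, and α = 0.905783/1.905783 ≈ 0.475.

α ≈ 0.475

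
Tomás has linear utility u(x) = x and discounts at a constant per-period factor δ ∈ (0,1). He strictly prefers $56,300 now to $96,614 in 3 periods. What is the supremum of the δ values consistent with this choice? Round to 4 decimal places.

δ < 0.8353

Comparing present values: 56300 > δ^3·96614.
Hence δ^3 < 56300/96614 = 0.58273, and x ↦ x^(1/3) is increasing on (0,∞).
δ < 0.58273^(1/3) = 0.8353.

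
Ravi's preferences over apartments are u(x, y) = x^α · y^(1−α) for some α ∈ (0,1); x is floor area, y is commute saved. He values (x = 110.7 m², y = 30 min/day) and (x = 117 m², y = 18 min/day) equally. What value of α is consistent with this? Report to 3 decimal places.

Indifference: 110.7^α · 30^(1−α) = 117^α · 18^(1−α).
(110.7/117)^α = (18/30)^(1−α); take logs: α·ln(110.7/117) = (1−α)·ln(18/30), i.e. α·-0.055350 = (1−α)·-0.510826.
Thus α·(-0.566176) = -0.510826, so α = -0.510826/-0.566176 ≈ 0.902.

α ≈ 0.902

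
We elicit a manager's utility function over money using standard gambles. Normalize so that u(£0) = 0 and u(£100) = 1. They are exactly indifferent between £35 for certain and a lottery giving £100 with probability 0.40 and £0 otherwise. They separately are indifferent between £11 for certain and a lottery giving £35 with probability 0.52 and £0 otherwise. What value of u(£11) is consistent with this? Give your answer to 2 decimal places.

First, u(£35) = 0.40·u(£100) + 0.60·u(£0) = 0.40.
Chaining: u(£11) = 0.52·0.40 + 0.48·0.00 = 0.2080.

0.21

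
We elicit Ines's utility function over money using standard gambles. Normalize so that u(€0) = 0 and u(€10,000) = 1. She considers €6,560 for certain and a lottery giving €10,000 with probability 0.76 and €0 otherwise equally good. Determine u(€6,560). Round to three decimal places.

The indifference gives u(€6,560) = 0.76·u(€10,000) + 0.24·u(€0) = 0.76·1 + 0.24·0 = 0.76.

0.760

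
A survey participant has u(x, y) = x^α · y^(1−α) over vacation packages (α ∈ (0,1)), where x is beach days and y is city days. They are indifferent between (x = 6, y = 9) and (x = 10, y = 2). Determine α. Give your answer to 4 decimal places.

α ≈ 0.7465

Set the two utilities equal: 6^α·9^(1−α) = 10^α·2^(1−α).
Taking logs: α·ln 6 + (1−α)·ln 9 = α·ln 10 + (1−α)·ln 2, i.e. α·-0.5108256 = (1−α)·-1.5040774.
With A = -0.5108256 and B = -1.5040774: α·A = (1−α)·B, so α = B/(A+B) = -1.5040774/-2.0149030 ≈ 0.7465.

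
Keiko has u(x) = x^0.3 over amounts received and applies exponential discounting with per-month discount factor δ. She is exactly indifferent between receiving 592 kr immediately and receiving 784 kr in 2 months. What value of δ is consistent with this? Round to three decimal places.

δ ≈ 0.959

The payoff in 2 months is discounted by δ^2, so u(592) = δ^2·u(784) and δ^2 = u(592)/u(784).
With u(x) = x^0.3: δ^2 = 592^0.3/784^0.3 = (592/784)^0.3 = 0.91918.
Hence δ = (0.91918)^(1/2) = 0.95874.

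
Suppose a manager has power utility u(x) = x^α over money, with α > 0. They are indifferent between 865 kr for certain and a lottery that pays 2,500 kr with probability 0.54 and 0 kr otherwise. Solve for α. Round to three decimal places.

α ≈ 0.581

Since u(0) = 0, the lottery's EU is 0.54·2500^α.
Setting u(865) equal to that: 865^α = 0.54·2500^α ⇒ (865/2500)^α = 0.54.
Taking logs: α·ln(865/2500) = ln(0.54), so α = -0.616186 / -1.061317 ≈ 0.581.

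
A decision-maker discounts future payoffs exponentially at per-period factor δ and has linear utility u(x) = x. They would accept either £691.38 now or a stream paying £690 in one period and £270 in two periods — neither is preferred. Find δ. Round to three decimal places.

Equating present values: 691.38 = 690δ + 270δ².
Rearranged: 270δ² + 690δ − 691.38 = 0.
The positive root is δ = [−690 + √(690² + 4·270·691.38)] / (2·270) = (−690 + 1105.799)/540 ≈ 0.770.

δ ≈ 0.770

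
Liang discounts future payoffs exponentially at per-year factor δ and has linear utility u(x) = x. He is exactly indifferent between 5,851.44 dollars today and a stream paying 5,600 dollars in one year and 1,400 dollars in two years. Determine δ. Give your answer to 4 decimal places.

Present value of the stream is 5600·δ + 1400·δ². Indifference gives 5600δ + 1400δ² = 5851.44.
So 1400δ² + 5600δ − 5851.44 = 0.
The positive root is δ = [−5600 + √(5600² + 4·1400·5851.44)] / (2·1400) = (−5600 + 8008.000)/2800 ≈ 0.8600.

δ ≈ 0.8600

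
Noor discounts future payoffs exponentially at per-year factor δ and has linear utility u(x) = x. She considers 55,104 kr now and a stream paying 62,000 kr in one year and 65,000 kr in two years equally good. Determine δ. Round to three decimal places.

Equating present values: 55104 = 62000δ + 65000δ².
Rearranged: 65000δ² + 62000δ − 55104 = 0.
The positive root is δ = [−62000 + √(62000² + 4·65000·55104)] / (2·65000) = (−62000 + 134800.000)/130000 ≈ 0.560.

δ ≈ 0.560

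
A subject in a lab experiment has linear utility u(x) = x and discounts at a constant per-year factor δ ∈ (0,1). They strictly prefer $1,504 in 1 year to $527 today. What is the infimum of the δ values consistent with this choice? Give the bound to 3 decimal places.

δ > 0.350

Under u(x) = x this choice says 527 < δ·1504.
So δ > 527/1504 = 0.35040.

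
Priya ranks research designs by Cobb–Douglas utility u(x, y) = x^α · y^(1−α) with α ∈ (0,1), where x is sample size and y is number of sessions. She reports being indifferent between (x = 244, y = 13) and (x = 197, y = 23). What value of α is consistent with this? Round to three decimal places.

α ≈ 0.727

Indifference: 244^α · 13^(1−α) = 197^α · 23^(1−α).
(244/197)^α = (23/13)^(1−α); take logs: α·ln(244/197) = (1−α)·ln(23/13), i.e. α·0.213964 = (1−α)·0.570545.
With A = 0.213964 and B = 0.570545: α·A = (1−α)·B, so α = B/(A+B) = 0.570545/0.784509 ≈ 0.727.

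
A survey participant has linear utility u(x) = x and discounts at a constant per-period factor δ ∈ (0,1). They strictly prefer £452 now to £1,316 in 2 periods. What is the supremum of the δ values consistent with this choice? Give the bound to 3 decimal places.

The preference means 452 > δ^2·1316.
So δ^2 < 452/1316 = 0.34347; taking the square root of both positive sides preserves the inequality.
δ < (452/1316)^(1/2) ≈ 0.586.

δ < 0.586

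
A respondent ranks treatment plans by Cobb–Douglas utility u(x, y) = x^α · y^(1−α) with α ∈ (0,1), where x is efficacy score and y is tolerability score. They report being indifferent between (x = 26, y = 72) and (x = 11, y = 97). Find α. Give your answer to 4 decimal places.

The Cobb–Douglas utilities coincide, so 26^α·72^(1−α) = 11^α·97^(1−α).
(26/11)^α = (97/72)^(1−α); take logs: α·ln(26/11) = (1−α)·ln(97/72), i.e. α·0.8602013 = (1−α)·0.2980449.
So α/(1−α) = (0.2980449)/(0.8602013) = 0.3464827, and α = 0.3464827/1.3464827 ≈ 0.2573.

α ≈ 0.2573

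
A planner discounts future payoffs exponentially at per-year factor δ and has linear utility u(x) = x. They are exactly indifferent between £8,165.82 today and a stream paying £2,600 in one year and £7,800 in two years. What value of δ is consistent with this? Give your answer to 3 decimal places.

Present value of the stream is 2600·δ + 7800·δ². Indifference gives 2600δ + 7800δ² = 8165.82.
So 7800δ² + 2600δ − 8165.82 = 0.
By the quadratic formula (taking the positive root), δ = (−2600 + √261533584.00) / 15600 ≈ 0.870.

δ ≈ 0.870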